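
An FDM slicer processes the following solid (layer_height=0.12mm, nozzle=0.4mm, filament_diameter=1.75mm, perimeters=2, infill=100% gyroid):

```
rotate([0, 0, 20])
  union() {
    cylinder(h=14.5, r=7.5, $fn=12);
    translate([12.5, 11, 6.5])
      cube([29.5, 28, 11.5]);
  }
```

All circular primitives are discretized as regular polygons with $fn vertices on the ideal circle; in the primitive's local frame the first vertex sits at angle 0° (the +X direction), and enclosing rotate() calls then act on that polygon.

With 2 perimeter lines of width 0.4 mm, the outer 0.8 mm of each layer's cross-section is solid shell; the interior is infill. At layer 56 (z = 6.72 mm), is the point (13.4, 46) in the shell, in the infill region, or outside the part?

shell

At z = 6.72 mm: the r=7.5 cylinder gives a regular 12-gon of circumradius 7.5 (constant along its height); the cube at (12.5, 11) is present — its section is the full 29.5×28 rectangle; Merging all regions: the 2 present regions are separate (no shared area or edge), so areas and boundary lengths simply add and each stays a separate island — 2 connected regions; (rotated 20° about Z; rotation is an isometry so areas/perimeters/island counts are preserved). Overall, the cross-section has 2 separate islands. Undo the 20° rotation: the query point maps to (28.325, 38.643) in the un-rotated model frame. The nearest boundary edge runs (12.50, 39.00)→(42.00, 39.00); distance from the point to it = 0.36 mm. (Shell/infill is judged within the island containing the point — the largest one.) The point is inside the cross-section, 0.36 mm from the nearest boundary — within the 0.8 mm shell band (2 × 0.4).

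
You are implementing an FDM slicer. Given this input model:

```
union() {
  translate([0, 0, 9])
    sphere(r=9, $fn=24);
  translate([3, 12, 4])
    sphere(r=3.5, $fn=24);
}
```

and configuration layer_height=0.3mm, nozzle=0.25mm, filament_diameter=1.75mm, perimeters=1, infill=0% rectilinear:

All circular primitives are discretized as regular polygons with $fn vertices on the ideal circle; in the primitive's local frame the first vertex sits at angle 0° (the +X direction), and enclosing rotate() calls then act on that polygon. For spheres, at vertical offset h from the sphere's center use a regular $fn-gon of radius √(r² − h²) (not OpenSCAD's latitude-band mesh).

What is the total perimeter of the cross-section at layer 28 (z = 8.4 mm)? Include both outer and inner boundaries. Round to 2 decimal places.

56.26 mm

At z = 8.4 mm: the r=9 sphere slices to a regular 24-gon of circumradius 8.980 (√(r²−h²) with h=0.6 from center) (perimeter = 2·24·8.980·sin(180°/24) = 56.26 mm); the sphere at (3, 12) does not reach this height (|z−center|=4.400 > r=3.5); Combining (union): only the r=9 sphere is present, so the union is just that shape — boundary = 56.26 mm. Overall, the cross-section is a single solid region. Total boundary length (outer) = 56.26 mm.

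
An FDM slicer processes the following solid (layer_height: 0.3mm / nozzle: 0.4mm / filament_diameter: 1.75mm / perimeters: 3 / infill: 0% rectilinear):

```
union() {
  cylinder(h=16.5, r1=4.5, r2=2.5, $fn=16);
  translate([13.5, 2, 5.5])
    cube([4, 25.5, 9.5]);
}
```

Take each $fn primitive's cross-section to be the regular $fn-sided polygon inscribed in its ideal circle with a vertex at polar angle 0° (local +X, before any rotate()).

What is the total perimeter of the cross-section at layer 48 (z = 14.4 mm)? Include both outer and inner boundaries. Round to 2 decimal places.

At z = 14.4 mm: the cone: at t=0.873 of its height the radius interpolates to r₁+(r₂−r₁)t = 2.755, giving a regular 16-gon of that circumradius (perimeter = 2·16·2.755·sin(180°/16) = 17.20 mm); the cube at (13.5, 2) is present — its section is the full 4×25.5 rectangle (perimeter 59.00 mm); Combining (union): the 2 present regions are separate (no shared area or edge), so areas and boundary lengths simply add and each stays a separate island — boundary = 76.20 mm. Overall, the cross-section has 2 separate islands. Total boundary length (outer) = 76.20 mm.

76.20 mm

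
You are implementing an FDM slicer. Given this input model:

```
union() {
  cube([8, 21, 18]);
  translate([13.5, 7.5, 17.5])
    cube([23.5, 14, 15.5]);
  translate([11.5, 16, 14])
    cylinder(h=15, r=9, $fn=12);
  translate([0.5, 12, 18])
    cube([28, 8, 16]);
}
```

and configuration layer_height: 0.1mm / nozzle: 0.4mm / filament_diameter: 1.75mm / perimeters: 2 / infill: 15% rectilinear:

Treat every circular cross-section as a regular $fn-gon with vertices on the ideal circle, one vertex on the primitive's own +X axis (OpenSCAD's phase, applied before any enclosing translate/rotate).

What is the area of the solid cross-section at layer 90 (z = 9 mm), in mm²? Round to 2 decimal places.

At z = 9 mm: the cube is present — its section is the full 8×21 rectangle (area 168.00 mm²); the cube at (13.5, 7.5) does not reach this height (z outside [17.5, 33]); the cylinder at (11.5, 16) is absent (z outside [14, 29]); the cube at (0.5, 12) is absent (z outside [18, 34]); Taking the union: only the 8×21 cube is present, so the union is just that shape — area = 168.00 mm². Overall, the cross-section is a single solid region. Net area = 168.00 mm².

168.00 mm²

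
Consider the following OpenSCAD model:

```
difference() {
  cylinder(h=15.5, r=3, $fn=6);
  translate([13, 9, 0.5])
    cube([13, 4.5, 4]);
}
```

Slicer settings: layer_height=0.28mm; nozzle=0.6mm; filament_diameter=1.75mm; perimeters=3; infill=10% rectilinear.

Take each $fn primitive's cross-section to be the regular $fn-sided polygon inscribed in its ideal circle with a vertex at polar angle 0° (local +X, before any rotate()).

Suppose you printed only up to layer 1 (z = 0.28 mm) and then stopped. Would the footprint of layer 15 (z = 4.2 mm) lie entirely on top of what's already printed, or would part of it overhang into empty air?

entirely on top

Compare the two slices. At z = 0.28: the r=3 cylinder contributes a regular 6-gon of circumradius 3 (area = (6/2)·3.000²·sin(360°/6) = 23.38 mm²); the cube at (13, 9) is absent (z outside [0.5, 4.5]); Subtracting the remaining from the first: none of the subtracted shapes is present at this height, so the r=3 cylinder is unchanged — area = 23.38 mm². At z = 4.2: the r=3 cylinder contributes a regular 6-gon of circumradius 3 (area = (6/2)·3.000²·sin(360°/6) = 23.38 mm²); the cube at (13, 9) (footprint 13×4.5) is included at this height (area 58.50 mm²); Subtracting the remaining from the first: starting from the r=3 cylinder (23.38 mm²), the 13×4.5 cube at (13, 9) misses the remaining region (no effect) — area = 23.38 mm². Checking containment: the cross-section at z = 4.2 is a subset of the cross-section at z = 0.28.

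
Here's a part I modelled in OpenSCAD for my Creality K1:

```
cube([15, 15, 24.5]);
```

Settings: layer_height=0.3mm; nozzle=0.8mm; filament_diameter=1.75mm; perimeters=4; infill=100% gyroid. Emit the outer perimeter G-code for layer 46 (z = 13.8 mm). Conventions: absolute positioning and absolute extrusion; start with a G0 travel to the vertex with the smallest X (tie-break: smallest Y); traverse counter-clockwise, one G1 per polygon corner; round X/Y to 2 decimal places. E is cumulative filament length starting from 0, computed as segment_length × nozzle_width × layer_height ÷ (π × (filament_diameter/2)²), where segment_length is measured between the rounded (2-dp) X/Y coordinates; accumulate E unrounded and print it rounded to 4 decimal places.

At z = 13.8 mm: the 15×15 cube contributes its full rectangle. The outline is a single polygon with 4 vertices. Extrusion per mm of travel: 0.8 × 0.3 / (π × 0.875²) = 0.099780. Accumulating E over each segment gives final E = 5.9868.

G0 X0.00 Y0.00 Z13.80
G1 X15.00 Y0.00 E1.4967
G1 X15.00 Y15.00 E2.9934
G1 X0.00 Y15.00 E4.4901
G1 X0.00 Y0.00 E5.9868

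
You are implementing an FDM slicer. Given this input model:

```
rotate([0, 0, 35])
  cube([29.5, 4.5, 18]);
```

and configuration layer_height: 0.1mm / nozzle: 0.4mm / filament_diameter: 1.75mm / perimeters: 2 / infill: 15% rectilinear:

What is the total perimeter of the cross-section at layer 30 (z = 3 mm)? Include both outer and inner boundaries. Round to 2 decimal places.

At z = 3 mm: the 29.5×4.5 cube contributes its full rectangle (perimeter 68.00 mm); (whole slice rotated 35° about Z — lengths, areas and connectivity unchanged). Overall, the cross-section is a single solid region. Total boundary length (outer) = 68.00 mm.

68.00 mm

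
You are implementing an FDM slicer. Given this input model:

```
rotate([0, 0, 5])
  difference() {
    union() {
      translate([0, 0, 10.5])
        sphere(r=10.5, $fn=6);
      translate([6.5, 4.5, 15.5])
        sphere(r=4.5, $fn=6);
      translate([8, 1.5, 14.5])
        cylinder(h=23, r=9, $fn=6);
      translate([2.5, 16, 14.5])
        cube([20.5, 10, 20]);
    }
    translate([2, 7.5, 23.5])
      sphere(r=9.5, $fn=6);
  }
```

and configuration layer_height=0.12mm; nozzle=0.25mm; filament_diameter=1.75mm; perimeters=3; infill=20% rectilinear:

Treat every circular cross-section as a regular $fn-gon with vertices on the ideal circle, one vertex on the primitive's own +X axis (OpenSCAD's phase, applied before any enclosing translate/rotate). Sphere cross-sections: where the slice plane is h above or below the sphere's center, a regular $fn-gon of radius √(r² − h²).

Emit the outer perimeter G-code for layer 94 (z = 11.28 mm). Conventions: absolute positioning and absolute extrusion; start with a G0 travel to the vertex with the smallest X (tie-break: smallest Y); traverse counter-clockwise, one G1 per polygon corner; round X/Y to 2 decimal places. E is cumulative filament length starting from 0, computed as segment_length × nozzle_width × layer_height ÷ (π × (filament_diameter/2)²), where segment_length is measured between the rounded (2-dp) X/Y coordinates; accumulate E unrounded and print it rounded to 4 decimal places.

At z = 11.28 mm: the r=10.5 sphere contributes a regular 6-gon of circumradius √(10.5²−0.78²) = 10.471; the sphere at (6.5, 4.5): section is a regular 6-gon, circumradius = √(r²−h²) = √(4.5²−4.22²) = 1.563; the cylinder at (8, 1.5) is not intersected at this z (z outside [14.5, 37.5]); the cube at (2.5, 16) is absent (z outside [14.5, 34.5]); Taking the union: the regions partially overlap (shared area 6.07 mm²), so overlapping operands fuse into one piece — 1 connected region; the sphere at (2, 7.5) is absent (|z−center|=12.220 > r=9.5); After the difference (first − rest): none of the subtracted shapes is present at this height, so the result so far is unchanged — 1 connected region; (rotated 5° about Z; rotation is an isometry so areas/perimeters/island counts are preserved). The outline is a single polygon with 10 vertices. Extrusion per mm of travel: 0.25 × 0.12 / (π × 0.875²) = 0.012473. Accumulating E over each segment gives final E = 0.7861.

G0 X-10.43 Y-0.91 Z11.28
G1 X-4.43 Y-9.49 E0.1306
G1 X6.01 Y-8.58 E0.2613
G1 X10.43 Y0.91 E0.3919
G1 X7.56 Y5.01 E0.4543
G1 X7.64 Y5.19 E0.4567
G1 X6.74 Y6.47 E0.4763
G1 X6.55 Y6.45 E0.4786
G1 X4.43 Y9.49 E0.5249
G1 X-6.01 Y8.58 E0.6556
G1 X-10.43 Y-0.91 E0.7861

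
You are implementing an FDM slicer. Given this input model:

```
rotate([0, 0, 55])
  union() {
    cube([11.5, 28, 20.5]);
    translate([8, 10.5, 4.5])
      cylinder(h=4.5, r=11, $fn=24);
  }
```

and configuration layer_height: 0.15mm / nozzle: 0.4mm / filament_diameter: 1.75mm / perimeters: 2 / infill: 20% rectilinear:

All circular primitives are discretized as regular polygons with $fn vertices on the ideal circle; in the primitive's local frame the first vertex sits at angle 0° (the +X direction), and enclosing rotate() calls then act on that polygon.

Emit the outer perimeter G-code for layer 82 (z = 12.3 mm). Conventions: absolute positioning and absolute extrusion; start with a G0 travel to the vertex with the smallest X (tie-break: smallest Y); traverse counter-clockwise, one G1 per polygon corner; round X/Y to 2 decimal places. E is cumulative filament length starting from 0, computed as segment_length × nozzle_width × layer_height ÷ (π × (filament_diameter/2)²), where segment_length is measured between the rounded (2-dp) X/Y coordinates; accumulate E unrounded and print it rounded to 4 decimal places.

At z = 12.3 mm: the cube (footprint 11.5×28) is included at this height; the cylinder at (8, 10.5) is absent (z outside [4.5, 9]); Merging all regions: only the 11.5×28 cube is present, so the union is just that shape — 1 connected region; (whole slice rotated 55° about Z — lengths, areas and connectivity unchanged). The outline is a single polygon with 4 vertices. Extrusion per mm of travel: 0.4 × 0.15 / (π × 0.875²) = 0.024945. Accumulating E over each segment gives final E = 1.9709.

G0 X-22.94 Y16.06 Z12.30
G1 X0.00 Y0.00 E0.6985
G1 X6.60 Y9.42 E0.9855
G1 X-16.34 Y25.48 E1.6840
G1 X-22.94 Y16.06 E1.9709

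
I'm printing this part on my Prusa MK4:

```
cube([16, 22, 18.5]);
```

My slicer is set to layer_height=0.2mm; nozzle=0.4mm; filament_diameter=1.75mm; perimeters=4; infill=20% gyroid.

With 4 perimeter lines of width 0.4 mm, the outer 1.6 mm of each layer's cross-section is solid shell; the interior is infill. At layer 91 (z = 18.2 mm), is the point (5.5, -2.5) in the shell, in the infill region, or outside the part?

outside

At z = 18.2 mm: the 16×22 cube contributes its full rectangle. Overall, the cross-section is a single solid region. The nearest boundary edge runs (0.00, 0.00)→(16.00, 0.00); distance from the point to it = 2.50 mm. The point is not inside any of the regions above, so it lies outside the cross-section (2.50 mm from the nearest boundary).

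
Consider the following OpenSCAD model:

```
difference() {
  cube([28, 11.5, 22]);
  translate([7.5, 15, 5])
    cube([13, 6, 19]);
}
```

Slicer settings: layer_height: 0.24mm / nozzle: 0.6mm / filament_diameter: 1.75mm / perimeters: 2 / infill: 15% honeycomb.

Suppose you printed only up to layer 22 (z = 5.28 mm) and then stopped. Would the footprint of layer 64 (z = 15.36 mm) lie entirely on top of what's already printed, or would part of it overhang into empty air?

entirely on top

Compare the two slices. At z = 5.28: the 28×11.5 cube contributes its full rectangle (area 322.00 mm²); the cube at (7.5, 15) is present — its section is the full 13×6 rectangle (area 78.00 mm²); Taking the first minus the rest: starting from the 28×11.5 cube (322.00 mm²), the 13×6 cube at (7.5, 15) misses the remaining region (no effect) — area = 322.00 mm². At z = 15.36: the 28×11.5 cube contributes its full rectangle (area 322.00 mm²); the cube at (7.5, 15) (footprint 13×6) is included at this height (area 78.00 mm²); Subtracting the remaining from the first: starting from the 28×11.5 cube (322.00 mm²), the 13×6 cube at (7.5, 15) misses the remaining region (no effect) — area = 322.00 mm². Checking containment: the cross-section at z = 15.36 is a subset of the cross-section at z = 5.28.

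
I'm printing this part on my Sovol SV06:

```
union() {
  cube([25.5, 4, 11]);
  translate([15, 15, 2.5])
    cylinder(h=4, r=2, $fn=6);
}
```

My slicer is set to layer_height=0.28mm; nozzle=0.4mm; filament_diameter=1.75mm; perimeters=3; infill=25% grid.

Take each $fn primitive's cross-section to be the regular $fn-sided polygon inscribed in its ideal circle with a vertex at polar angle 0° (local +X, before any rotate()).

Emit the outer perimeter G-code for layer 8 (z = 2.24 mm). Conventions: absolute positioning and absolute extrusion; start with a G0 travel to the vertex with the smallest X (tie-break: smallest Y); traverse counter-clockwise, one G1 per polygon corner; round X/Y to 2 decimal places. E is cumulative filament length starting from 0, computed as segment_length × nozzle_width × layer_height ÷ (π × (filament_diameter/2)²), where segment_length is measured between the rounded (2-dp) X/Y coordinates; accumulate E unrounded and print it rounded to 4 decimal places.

At z = 2.24 mm: the cube (footprint 25.5×4) is included at this height; the cylinder at (15, 15) is absent (z outside [2.5, 6.5]); Merging all regions: only the 25.5×4 cube is present, so the union is just that shape — 1 connected region. The outline is a single polygon with 4 vertices. Extrusion per mm of travel: 0.4 × 0.28 / (π × 0.875²) = 0.046564. Accumulating E over each segment gives final E = 2.7473.

G0 X0.00 Y0.00 Z2.24
G1 X25.50 Y0.00 E1.1874
G1 X25.50 Y4.00 E1.3736
G1 X0.00 Y4.00 E2.5610
G1 X0.00 Y0.00 E2.7473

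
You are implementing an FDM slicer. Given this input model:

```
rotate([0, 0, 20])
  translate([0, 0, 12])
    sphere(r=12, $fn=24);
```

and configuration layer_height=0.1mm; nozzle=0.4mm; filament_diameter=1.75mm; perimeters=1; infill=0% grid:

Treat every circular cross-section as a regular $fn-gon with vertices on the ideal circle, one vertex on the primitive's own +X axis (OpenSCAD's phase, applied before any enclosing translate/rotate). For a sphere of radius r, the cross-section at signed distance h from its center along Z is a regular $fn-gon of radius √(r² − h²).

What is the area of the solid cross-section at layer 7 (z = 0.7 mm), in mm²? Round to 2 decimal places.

At z = 0.7 mm: the sphere: section is a regular 24-gon, circumradius = √(r²−h²) = √(12²−11.3²) = 4.039 (area = (24/2)·4.039²·sin(360°/24) = 50.66 mm²); (rotated 20° about Z; rotation is an isometry so areas/perimeters/island counts are preserved). Overall, the cross-section is a single solid region. Net area = 50.66 mm².

50.66 mm²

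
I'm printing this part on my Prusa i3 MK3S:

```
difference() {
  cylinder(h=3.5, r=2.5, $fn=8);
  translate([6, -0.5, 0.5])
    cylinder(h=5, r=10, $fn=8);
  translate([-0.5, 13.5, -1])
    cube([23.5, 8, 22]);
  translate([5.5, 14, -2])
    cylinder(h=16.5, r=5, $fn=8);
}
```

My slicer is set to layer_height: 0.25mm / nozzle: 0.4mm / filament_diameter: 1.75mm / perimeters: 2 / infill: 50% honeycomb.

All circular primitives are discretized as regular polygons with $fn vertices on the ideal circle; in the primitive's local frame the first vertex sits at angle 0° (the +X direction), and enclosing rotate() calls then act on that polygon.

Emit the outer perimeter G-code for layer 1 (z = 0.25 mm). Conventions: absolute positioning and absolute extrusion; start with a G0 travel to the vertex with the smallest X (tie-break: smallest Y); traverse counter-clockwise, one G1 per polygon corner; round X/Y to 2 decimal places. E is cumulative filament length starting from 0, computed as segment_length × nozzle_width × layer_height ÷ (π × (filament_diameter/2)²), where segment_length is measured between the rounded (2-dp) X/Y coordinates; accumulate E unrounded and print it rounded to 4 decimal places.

G0 X-2.50 Y0.00 Z0.25
G1 X-1.77 Y-1.77 E0.0796
G1 X0.00 Y-2.50 E0.1592
G1 X1.77 Y-1.77 E0.2388
G1 X2.50 Y0.00 E0.3184
G1 X1.77 Y1.77 E0.3980
G1 X0.00 Y2.50 E0.4776
G1 X-1.77 Y1.77 E0.5572
G1 X-2.50 Y0.00 E0.6368

At z = 0.25 mm: the r=2.5 cylinder gives a regular 8-gon of circumradius 2.5 (constant along its height); the cylinder at (6, -0.5) does not reach this height (z outside [0.5, 5.5]); the cube at (-0.5, 13.5) is present — its section is the full 23.5×8 rectangle; the r=5 cylinder at (5.5, 14) contributes a regular 8-gon of circumradius 5; Taking the first minus the rest: starting from the r=2.5 cylinder, the 23.5×8 cube at (-0.5, 13.5) misses the remaining region (no effect); the r=5 cylinder at (5.5, 14) misses the remaining region (no effect) — 1 connected region. The outline is a single polygon with 8 vertices. Extrusion per mm of travel: 0.4 × 0.25 / (π × 0.875²) = 0.041575. Accumulating E over each segment gives final E = 0.6368.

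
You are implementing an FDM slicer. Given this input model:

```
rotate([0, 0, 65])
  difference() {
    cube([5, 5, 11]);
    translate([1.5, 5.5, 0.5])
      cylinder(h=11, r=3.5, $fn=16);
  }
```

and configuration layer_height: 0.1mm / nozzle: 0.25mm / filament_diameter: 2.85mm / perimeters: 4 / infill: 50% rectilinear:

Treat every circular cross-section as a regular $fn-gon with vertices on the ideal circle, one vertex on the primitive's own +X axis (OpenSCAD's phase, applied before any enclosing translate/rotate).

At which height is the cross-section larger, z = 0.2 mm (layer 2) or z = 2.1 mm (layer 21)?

Layer 2 (z = 0.2): the cube (footprint 5×5) is included at this height (area 25.00 mm²); the cylinder at (1.5, 5.5) does not reach this height (z outside [0.5, 11.5]); After the difference (first − rest): none of the subtracted shapes is present at this height, so the 5×5 cube is unchanged — area = 25.00 mm²; (whole slice rotated 65° about Z — lengths, areas and connectivity unchanged). So its area = 25.00 mm². Layer 21 (z = 2.1): the cube is present — its section is the full 5×5 rectangle (area 25.00 mm²); the r=3.5 cylinder at (1.5, 5.5) contributes a regular 16-gon of circumradius 3.5 (area = (16/2)·3.500²·sin(360°/16) = 37.50 mm²); Subtracting the remaining from the first: starting from the 5×5 cube (25.00 mm²), the r=3.5 cylinder at (1.5, 5.5) partially overlaps it — only the 11.92 mm² overlap (of its 37.50 mm²) is removed, clipping the outline — area = 13.08 mm²; (rotated 65° about Z; rotation is an isometry so areas/perimeters/island counts are preserved). So its area = 13.08 mm². Layer 2 is larger (25.00 vs 13.08 mm²).

layer 2 (z = 0.2 mm)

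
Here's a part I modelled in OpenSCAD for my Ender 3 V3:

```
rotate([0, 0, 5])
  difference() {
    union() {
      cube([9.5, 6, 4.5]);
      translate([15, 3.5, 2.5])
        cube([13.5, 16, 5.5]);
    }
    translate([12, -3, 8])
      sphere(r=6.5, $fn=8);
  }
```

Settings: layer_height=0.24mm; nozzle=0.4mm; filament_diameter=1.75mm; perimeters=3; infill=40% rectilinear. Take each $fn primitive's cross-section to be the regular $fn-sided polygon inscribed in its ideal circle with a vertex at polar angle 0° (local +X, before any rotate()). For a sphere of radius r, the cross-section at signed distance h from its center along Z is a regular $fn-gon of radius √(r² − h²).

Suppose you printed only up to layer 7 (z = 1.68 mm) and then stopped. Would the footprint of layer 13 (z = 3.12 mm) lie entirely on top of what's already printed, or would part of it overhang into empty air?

Compare the two slices. At z = 1.68: the 9.5×6 cube contributes its full rectangle (area 57.00 mm²); the cube at (15, 3.5) does not reach this height (z outside [2.5, 8]); Combining (union): only the 9.5×6 cube is present, so the union is just that shape — area = 57.00 mm²; the r=6.5 sphere at (12, -3) slices to a regular 8-gon of circumradius 1.519 (√(r²−h²) with h=6.32 from center) (area = (8/2)·1.519²·sin(360°/8) = 6.53 mm²); Taking the first minus the rest: starting from that combined region (57.00 mm²), the r=6.5 sphere at (12, -3) misses the remaining region (no effect) — area = 57.00 mm²; (whole slice rotated 5° about Z — lengths, areas and connectivity unchanged). At z = 3.12: the 9.5×6 cube contributes its full rectangle (area 57.00 mm²); the cube at (15, 3.5) (footprint 13.5×16) is included at this height (area 216.00 mm²); Taking the union: the 2 present regions are separate (no shared area or edge), so areas and boundary lengths simply add and each stays a separate island — area = 273.00 mm²; the r=6.5 sphere at (12, -3) contributes a regular 8-gon of circumradius √(6.5²−4.88²) = 4.294 (area = (8/2)·4.294²·sin(360°/8) = 52.14 mm²); After the difference (first − rest): starting from the result so far (273.00 mm²), the r=6.5 sphere at (12, -3) partially overlaps it — only the 0.08 mm² overlap (of its 52.14 mm²) is removed, clipping the outline — area = 272.92 mm²; (rotated 5° about Z; rotation is an isometry so areas/perimeters/island counts are preserved). Checking containment: at z = 3.12 the cross-section extends beyond the z = 1.68 cross-section by about 216.00 mm².

part overhangs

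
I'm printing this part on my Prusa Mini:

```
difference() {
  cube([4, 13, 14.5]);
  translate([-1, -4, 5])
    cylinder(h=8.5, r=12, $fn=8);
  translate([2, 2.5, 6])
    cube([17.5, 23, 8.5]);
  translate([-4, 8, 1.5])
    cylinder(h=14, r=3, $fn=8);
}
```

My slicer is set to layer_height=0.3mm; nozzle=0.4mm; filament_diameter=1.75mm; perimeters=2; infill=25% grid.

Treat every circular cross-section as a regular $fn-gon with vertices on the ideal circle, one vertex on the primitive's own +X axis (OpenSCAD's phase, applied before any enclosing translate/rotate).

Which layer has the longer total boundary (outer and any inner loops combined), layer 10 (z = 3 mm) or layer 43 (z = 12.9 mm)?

Layer 10 (z = 3): the cube is present — its section is the full 4×13 rectangle (perimeter 34.00 mm); the cylinder at (-1, -4) is absent (z outside [5, 13.5]); the cube at (2, 2.5) does not reach this height (z outside [6, 14.5]); the cylinder at (-4, 8): section is a regular 8-gon, circumradius r=3 (perimeter = 2·8·3.000·sin(180°/8) = 18.37 mm); Subtracting the remaining from the first: starting from the 4×13 cube, the r=3 cylinder at (-4, 8) misses the remaining region (no effect) — boundary = 34.00 mm. So its perimeter = 34.00 mm. Layer 43 (z = 12.9): the 4×13 cube contributes its full rectangle (perimeter 34.00 mm); the r=12 cylinder at (-1, -4) gives a regular 8-gon of circumradius 12 (constant along its height) (perimeter = 2·8·12.000·sin(180°/8) = 73.48 mm); the cube at (2, 2.5) (footprint 17.5×23) is included at this height (perimeter 81.00 mm); the r=3 cylinder at (-4, 8) gives a regular 8-gon of circumradius 3 (constant along its height) (perimeter = 2·8·3.000·sin(180°/8) = 18.37 mm); Taking the first minus the rest: starting from the 4×13 cube, the r=12 cylinder at (-1, -4) partially overlaps it — only the 27.03 mm² overlap (of its 407.29 mm²) is removed, clipping the outline; the 17.5×23 cube at (2, 2.5) partially overlaps it — only the 13.31 mm² overlap (of its 402.50 mm²) is removed, clipping the outline; the r=3 cylinder at (-4, 8) misses the remaining region (no effect) — boundary = 15.82 mm. So its perimeter = 15.82 mm. Layer 10 is larger (34.00 vs 15.82 mm).

layer 10 (z = 3 mm)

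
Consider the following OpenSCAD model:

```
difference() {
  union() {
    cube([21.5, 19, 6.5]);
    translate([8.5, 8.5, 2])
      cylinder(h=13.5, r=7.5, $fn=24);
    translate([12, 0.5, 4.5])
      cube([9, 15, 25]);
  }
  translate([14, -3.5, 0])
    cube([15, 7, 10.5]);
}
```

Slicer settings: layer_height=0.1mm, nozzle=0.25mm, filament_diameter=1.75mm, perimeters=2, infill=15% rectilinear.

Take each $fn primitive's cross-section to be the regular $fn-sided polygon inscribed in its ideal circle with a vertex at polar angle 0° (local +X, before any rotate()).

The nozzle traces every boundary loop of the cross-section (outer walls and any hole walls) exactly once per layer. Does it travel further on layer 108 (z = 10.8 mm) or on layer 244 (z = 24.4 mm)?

layer 108 (z = 10.8 mm)

Layer 108 (z = 10.8): the cube is not intersected at this z (z outside [0, 6.5]); the r=7.5 cylinder at (8.5, 8.5) contributes a regular 24-gon of circumradius 7.5 (perimeter = 2·24·7.500·sin(180°/24) = 46.99 mm); the cube at (12, 0.5) (footprint 9×15) is included at this height (perimeter 48.00 mm); Merging all regions: the regions partially overlap (shared area 37.15 mm²), so the edge portions inside another operand are dropped and the merged outline is re-measured after clipping — boundary = 65.59 mm; the cube at (14, -3.5) does not reach this height (z outside [0, 10.5]); Taking the first minus the rest: none of the subtracted shapes is present at this height, so that combined region is unchanged — boundary = 65.59 mm. So its perimeter = 65.59 mm. Layer 244 (z = 24.4): the cube does not reach this height (z outside [0, 6.5]); the cylinder at (8.5, 8.5) is not intersected at this z (z outside [2, 15.5]); the cube at (12, 0.5) is present — its section is the full 9×15 rectangle (perimeter 48.00 mm); Taking the union: only the 9×15 cube at (12, 0.5) is present, so the union is just that shape — boundary = 48.00 mm; the cube at (14, -3.5) is absent (z outside [0, 10.5]); Subtracting the remaining from the first: none of the subtracted shapes is present at this height, so that combined region is unchanged — boundary = 48.00 mm. So its perimeter = 48.00 mm. Layer 108 is larger (65.59 vs 48.00 mm).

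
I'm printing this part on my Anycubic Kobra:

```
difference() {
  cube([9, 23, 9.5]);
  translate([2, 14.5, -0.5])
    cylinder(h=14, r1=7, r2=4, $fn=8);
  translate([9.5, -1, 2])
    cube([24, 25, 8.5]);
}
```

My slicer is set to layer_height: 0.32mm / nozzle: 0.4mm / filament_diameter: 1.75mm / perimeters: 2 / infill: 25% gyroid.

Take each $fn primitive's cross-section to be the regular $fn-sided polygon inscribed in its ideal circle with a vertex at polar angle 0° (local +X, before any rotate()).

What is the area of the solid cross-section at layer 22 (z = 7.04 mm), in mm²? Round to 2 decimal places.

At z = 7.04 mm: the cube is present — its section is the full 9×23 rectangle (area 207.00 mm²); the cone at (2, 14.5): at t=0.539 of its height the radius interpolates to r₁+(r₂−r₁)t = 5.384, giving a regular 8-gon of that circumradius (area = (8/2)·5.384²·sin(360°/8) = 82.00 mm²); the cube at (9.5, -1) is present — its section is the full 24×25 rectangle (area 600.00 mm²); After the difference (first − rest): starting from the 9×23 cube (207.00 mm²), the cone at (2, 14.5) partially overlaps it — only the 60.88 mm² overlap (of its 82.00 mm²) is removed, clipping the outline; the 24×25 cube at (9.5, -1) misses the remaining region (no effect) — area = 146.12 mm². Overall, the cross-section is a single solid region. Net area = 146.12 mm².

146.12 mm²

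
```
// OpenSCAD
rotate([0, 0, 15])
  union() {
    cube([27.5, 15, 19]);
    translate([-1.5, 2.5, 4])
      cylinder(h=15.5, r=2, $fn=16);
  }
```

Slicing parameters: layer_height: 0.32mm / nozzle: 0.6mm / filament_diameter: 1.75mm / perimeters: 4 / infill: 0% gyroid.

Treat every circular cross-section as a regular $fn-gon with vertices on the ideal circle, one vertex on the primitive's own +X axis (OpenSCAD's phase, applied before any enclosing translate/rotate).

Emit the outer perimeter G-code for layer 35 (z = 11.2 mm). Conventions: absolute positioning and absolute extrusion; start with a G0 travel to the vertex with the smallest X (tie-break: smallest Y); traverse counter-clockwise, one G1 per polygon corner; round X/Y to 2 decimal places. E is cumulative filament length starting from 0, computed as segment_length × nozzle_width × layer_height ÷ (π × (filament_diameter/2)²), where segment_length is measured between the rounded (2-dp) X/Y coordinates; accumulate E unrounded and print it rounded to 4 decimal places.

At z = 11.2 mm: the 27.5×15 cube contributes its full rectangle; the r=2 cylinder at (-1.5, 2.5) gives a regular 16-gon of circumradius 2 (constant along its height); Taking the union: the regions partially overlap (shared area 0.83 mm²), so overlapping operands fuse into one piece — 1 connected region; (whole slice rotated 15° about Z — lengths, areas and connectivity unchanged). The outline is a single polygon with 19 vertices. Extrusion per mm of travel: 0.6 × 0.32 / (π × 0.875²) = 0.079824. Accumulating E over each segment gives final E = 7.3513.

G0 X-4.08 Y2.29 Z11.20
G1 X-4.03 Y1.51 E0.0624
G1 X-3.68 Y0.81 E0.1249
G1 X-3.10 Y0.29 E0.1870
G1 X-2.36 Y0.04 E0.2494
G1 X-1.58 Y0.09 E0.3118
G1 X-0.88 Y0.44 E0.3743
G1 X-0.36 Y1.03 E0.4370
G1 X-0.31 Y1.17 E0.4489
G1 X0.00 Y0.00 E0.5455
G1 X26.56 Y7.12 E2.7405
G1 X22.68 Y21.61 E3.9379
G1 X-3.88 Y14.49 E6.1329
G1 X-0.98 Y3.66 E7.0279
G1 X-1.10 Y3.76 E7.0403
G1 X-1.83 Y4.01 E7.1019
G1 X-2.61 Y3.96 E7.1643
G1 X-3.31 Y3.61 E7.2268
G1 X-3.83 Y3.03 E7.2890
G1 X-4.08 Y2.29 E7.3513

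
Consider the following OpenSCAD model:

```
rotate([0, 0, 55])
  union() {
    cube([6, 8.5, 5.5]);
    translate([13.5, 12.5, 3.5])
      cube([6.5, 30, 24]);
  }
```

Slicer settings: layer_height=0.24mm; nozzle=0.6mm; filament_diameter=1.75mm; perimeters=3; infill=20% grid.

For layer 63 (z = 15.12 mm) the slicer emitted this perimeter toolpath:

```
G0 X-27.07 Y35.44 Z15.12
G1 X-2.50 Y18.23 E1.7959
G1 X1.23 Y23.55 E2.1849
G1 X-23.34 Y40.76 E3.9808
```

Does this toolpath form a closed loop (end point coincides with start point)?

Start point (G0): (-27.07, 35.44). End point (last G1): the path does not return to the start — open.

no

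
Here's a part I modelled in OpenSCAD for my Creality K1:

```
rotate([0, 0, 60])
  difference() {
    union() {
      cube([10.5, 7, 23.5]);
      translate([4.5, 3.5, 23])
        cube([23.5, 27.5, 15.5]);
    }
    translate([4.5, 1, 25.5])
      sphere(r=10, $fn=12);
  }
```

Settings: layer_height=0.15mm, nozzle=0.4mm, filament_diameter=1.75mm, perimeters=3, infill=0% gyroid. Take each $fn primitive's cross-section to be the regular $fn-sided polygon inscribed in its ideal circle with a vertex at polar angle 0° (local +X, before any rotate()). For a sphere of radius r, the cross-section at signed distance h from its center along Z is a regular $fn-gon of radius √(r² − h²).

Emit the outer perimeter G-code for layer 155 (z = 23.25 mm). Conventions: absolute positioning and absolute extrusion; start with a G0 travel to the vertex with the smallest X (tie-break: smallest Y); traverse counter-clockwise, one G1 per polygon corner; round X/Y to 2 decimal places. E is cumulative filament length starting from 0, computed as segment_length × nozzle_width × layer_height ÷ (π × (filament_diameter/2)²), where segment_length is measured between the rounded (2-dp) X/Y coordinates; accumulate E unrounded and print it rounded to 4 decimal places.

At z = 23.25 mm: the cube (footprint 10.5×7) is included at this height; the 23.5×27.5 cube at (4.5, 3.5) contributes its full rectangle; Merging all regions: the regions partially overlap (shared area 21.00 mm²), so overlapping operands fuse into one piece — 1 connected region; the r=10 sphere at (4.5, 1) slices to a regular 12-gon of circumradius 9.744 (√(r²−h²) with h=2.25 from center); Taking the first minus the rest: starting from the result so far, the r=10 sphere at (4.5, 1) partially overlaps it — only the 100.18 mm² overlap (of its 284.81 mm²) is removed, clipping the outline — 1 connected region; (whole slice rotated 60° about Z — lengths, areas and connectivity unchanged). The outline is a single polygon with 7 vertices. Extrusion per mm of travel: 0.4 × 0.15 / (π × 0.875²) = 0.024945. Accumulating E over each segment gives final E = 2.4504.

G0 X-24.60 Y19.40 Z23.25
G1 X-7.05 Y9.27 E0.5055
G1 X-3.49 Y12.84 E0.6312
G1 X1.38 Y14.14 E0.7570
G1 X3.76 Y13.51 E0.8184
G1 X10.97 Y26.00 E1.1781
G1 X-12.85 Y39.75 E1.8642
G1 X-24.60 Y19.40 E2.4504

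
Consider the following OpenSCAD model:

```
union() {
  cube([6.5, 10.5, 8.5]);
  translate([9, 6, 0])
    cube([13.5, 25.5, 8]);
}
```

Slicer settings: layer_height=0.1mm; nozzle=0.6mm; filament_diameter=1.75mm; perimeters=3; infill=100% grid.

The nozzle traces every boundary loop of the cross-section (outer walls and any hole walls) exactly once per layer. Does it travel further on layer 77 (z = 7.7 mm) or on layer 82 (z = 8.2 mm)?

layer 77 (z = 7.7 mm)

Layer 77 (z = 7.7): the cube is present — its section is the full 6.5×10.5 rectangle (perimeter 34.00 mm); the 13.5×25.5 cube at (9, 6) contributes its full rectangle (perimeter 78.00 mm); Combining (union): the 2 present regions are separate (no shared area or edge), so areas and boundary lengths simply add and each stays a separate island — boundary = 112.00 mm. So its perimeter = 112.00 mm. Layer 82 (z = 8.2): the cube is present — its section is the full 6.5×10.5 rectangle (perimeter 34.00 mm); the cube at (9, 6) does not reach this height (z outside [0, 8]); Combining (union): only the 6.5×10.5 cube is present, so the union is just that shape — boundary = 34.00 mm. So its perimeter = 34.00 mm. Layer 77 is larger (112.00 vs 34.00 mm).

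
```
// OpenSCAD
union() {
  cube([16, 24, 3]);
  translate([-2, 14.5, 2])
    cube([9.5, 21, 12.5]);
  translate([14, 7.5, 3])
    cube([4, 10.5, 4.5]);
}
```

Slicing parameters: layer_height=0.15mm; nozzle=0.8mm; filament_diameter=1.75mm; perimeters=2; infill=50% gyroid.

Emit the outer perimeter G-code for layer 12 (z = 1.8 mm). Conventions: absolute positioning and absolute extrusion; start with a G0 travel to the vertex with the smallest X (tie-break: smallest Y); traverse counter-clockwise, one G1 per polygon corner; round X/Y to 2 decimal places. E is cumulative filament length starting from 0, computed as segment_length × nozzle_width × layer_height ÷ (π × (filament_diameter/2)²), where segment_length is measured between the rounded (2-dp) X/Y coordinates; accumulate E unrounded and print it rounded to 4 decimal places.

G0 X0.00 Y0.00 Z1.80
G1 X16.00 Y0.00 E0.7982
G1 X16.00 Y24.00 E1.9956
G1 X0.00 Y24.00 E2.7939
G1 X0.00 Y0.00 E3.9912

At z = 1.8 mm: the cube (footprint 16×24) is included at this height; the cube at (-2, 14.5) is not intersected at this z (z outside [2, 14.5]); the cube at (14, 7.5) is not intersected at this z (z outside [3, 7.5]); Merging all regions: only the 16×24 cube is present, so the union is just that shape — 1 connected region. The outline is a single polygon with 4 vertices. Extrusion per mm of travel: 0.8 × 0.15 / (π × 0.875²) = 0.049890. Accumulating E over each segment gives final E = 3.9912.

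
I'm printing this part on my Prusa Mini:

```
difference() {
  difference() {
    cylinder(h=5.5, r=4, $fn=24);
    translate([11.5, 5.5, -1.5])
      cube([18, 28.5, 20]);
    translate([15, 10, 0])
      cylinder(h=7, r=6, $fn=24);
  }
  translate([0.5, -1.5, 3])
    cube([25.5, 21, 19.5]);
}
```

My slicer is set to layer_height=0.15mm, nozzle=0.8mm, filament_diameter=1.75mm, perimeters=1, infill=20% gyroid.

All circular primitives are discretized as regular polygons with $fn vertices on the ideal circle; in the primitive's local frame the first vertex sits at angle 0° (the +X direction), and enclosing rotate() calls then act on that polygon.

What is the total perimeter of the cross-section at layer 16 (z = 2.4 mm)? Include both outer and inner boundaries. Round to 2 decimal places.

25.06 mm

At z = 2.4 mm: the r=4 cylinder contributes a regular 24-gon of circumradius 4 (perimeter = 2·24·4.000·sin(180°/24) = 25.06 mm); the cube at (11.5, 5.5) (footprint 18×28.5) is included at this height (perimeter 93.00 mm); the r=6 cylinder at (15, 10) gives a regular 24-gon of circumradius 6 (constant along its height) (perimeter = 2·24·6.000·sin(180°/24) = 37.59 mm); Subtracting the remaining from the first: starting from the r=4 cylinder, the 18×28.5 cube at (11.5, 5.5) misses the remaining region (no effect); the r=6 cylinder at (15, 10) misses the remaining region (no effect) — boundary = 25.06 mm; the cube at (0.5, -1.5) is not intersected at this z (z outside [3, 22.5]); After the difference (first − rest): none of the subtracted shapes is present at this height, so the result so far is unchanged — boundary = 25.06 mm. Overall, the cross-section is a single solid region. Total boundary length (outer) = 25.06 mm.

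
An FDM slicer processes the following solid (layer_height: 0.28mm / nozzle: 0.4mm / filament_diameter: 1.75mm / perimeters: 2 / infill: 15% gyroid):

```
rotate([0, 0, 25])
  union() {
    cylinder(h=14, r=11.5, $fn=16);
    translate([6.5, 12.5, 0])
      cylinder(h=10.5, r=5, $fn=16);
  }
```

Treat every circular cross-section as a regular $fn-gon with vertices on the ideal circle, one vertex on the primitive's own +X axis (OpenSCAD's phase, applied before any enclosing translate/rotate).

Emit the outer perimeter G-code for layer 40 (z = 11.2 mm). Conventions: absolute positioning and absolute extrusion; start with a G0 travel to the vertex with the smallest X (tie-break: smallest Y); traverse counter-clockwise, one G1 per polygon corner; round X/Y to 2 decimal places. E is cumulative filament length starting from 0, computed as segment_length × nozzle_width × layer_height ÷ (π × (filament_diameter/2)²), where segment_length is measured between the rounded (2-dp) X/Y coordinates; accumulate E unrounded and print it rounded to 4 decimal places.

G0 X-11.49 Y-0.50 Z11.20
G1 X-10.42 Y-4.86 E0.2090
G1 X-7.77 Y-8.48 E0.4179
G1 X-3.93 Y-10.81 E0.6271
G1 X0.50 Y-11.49 E0.8358
G1 X4.86 Y-10.42 E1.0448
G1 X8.48 Y-7.77 E1.2537
G1 X10.81 Y-3.93 E1.4629
G1 X11.49 Y0.50 E1.6716
G1 X10.42 Y4.86 E1.8806
G1 X7.77 Y8.48 E2.0895
G1 X3.93 Y10.81 E2.2987
G1 X-0.50 Y11.49 E2.5074
G1 X-4.86 Y10.42 E2.7164
G1 X-8.48 Y7.77 E2.9253
G1 X-10.81 Y3.93 E3.1345
G1 X-11.49 Y-0.50 E3.3432

At z = 11.2 mm: the r=11.5 cylinder contributes a regular 16-gon of circumradius 11.5; the cylinder at (6.5, 12.5) is not intersected at this z (z outside [0, 10.5]); Taking the union: only the r=11.5 cylinder is present, so the union is just that shape — 1 connected region; (whole slice rotated 25° about Z — lengths, areas and connectivity unchanged). The outline is a single polygon with 16 vertices. Extrusion per mm of travel: 0.4 × 0.28 / (π × 0.875²) = 0.046564. Accumulating E over each segment gives final E = 3.3432.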